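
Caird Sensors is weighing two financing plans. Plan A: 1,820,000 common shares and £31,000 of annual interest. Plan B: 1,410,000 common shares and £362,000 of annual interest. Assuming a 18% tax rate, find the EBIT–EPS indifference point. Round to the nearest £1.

Set EPS_A = EPS_B: (EBIT − £31,000)(1 − 0.18) ÷ 1,820,000 = (EBIT − £362,000)(1 − 0.18) ÷ 1,410,000.
Cancelling (1 − t) and cross-multiplying: 1,410,000·(EBIT − 31,000) = 1,820,000·(EBIT − 362,000).
Solving, EBIT = (362,000·1,820,000 − 31,000·1,410,000) / (1,820,000 − 1,410,000) = 615,130,000,000 / 410,000 = 1,500,317.07.

£1,500,317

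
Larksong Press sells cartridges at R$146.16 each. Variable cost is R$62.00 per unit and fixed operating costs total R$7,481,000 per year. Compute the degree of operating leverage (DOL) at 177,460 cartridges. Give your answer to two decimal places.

Contribution at this volume is 177,460 × R$84.16 = R$14,935,033.60.
Subtracting fixed costs: EBIT = R$14,935,033.60 − R$7,481,000 = R$7,454,033.60.
Degree of operating leverage = R$14,935,033.60 / R$7,454,033.60 = 2.0036.

2.00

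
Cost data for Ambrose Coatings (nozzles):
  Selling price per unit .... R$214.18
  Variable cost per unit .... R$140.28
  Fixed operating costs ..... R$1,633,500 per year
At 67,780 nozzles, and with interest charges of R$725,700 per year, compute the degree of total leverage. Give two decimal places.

Total contribution margin = 67,780 × R$73.90 = R$5,008,942.00.
Subtracting fixed costs: EBIT = R$5,008,942.00 − R$1,633,500 = R$3,375,442.00. Interest = R$725,700.00.
DOL = R$5,008,942.00 ÷ R$3,375,442.00 = 1.4839; DFL = R$3,375,442.00 ÷ R$2,649,742.00 = 1.2739.
DCL = DOL × DFL = 1.4839 × 1.2739 = 1.8903.

1.89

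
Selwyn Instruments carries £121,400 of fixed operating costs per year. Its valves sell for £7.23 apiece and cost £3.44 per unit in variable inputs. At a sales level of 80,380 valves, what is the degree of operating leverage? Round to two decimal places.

1.66

Total contribution margin = 80,380 × £3.79 = £304,640.20.
Operating income = contribution − fixed costs = £304,640.20 − £121,400 = £183,240.20.
DOL = contribution ÷ EBIT = £304,640.20 ÷ £183,240.20 = 1.6625.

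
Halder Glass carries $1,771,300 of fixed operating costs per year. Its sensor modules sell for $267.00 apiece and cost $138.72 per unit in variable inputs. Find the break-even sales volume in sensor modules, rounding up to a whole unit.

13,809 sensor modules

Contribution margin per unit = $267.00 − $138.72 = $128.28.
Break-even volume = fixed costs ÷ CM per unit = $1,771,300 ÷ $128.28 = 13,808.08, so 13,809 sensor modules.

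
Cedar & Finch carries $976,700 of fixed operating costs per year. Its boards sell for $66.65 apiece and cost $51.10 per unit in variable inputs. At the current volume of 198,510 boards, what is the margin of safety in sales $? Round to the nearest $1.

Unit CM = price − variable cost = $66.65 − $51.10 = $15.55. Break-even units = $976,700 ÷ $15.55 = 62,810.29; break-even revenue = 62,810.29 × $66.65 = $4,186,305.79.
Current sales = 198,510 × $66.65 = $13,230,691.50.
Margin of safety = $13,230,691.50 − $4,186,305.79 = $9,044,386.

$9,044,386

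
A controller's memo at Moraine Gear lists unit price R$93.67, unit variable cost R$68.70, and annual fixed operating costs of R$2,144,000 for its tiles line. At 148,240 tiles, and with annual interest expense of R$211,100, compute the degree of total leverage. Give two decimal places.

2.75

At 148,240 units, contribution = 148,240 × R$24.97 = R$3,701,552.80.
Operating income = contribution − fixed costs = R$3,701,552.80 − R$2,144,000 = R$1,557,552.80. Interest = R$211,100.00, so EBIT − I = R$1,346,452.80.
Degree of total leverage = total CM / (EBIT − interest) = R$3,701,552.80 / R$1,346,452.80 = 2.7491.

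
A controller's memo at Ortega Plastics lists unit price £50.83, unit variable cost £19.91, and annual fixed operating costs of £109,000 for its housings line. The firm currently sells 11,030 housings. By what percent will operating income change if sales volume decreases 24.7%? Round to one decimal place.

-36.3%

Total contribution margin = 11,030 × £30.92 = £341,047.60.
Subtracting fixed costs: EBIT = £341,047.60 − £109,000 = £232,047.60.
DOL = contribution ÷ EBIT = £341,047.60 ÷ £232,047.60 = 1.4697.
So EBIT moves 1.4697 × (-24.7%) = -36.3%.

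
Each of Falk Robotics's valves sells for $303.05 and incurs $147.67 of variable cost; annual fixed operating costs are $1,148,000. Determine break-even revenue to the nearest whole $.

Contribution margin per unit = $303.05 − $147.67 = $155.38, a CM ratio of $155.38 ÷ $303.05 = 0.5127.
Break-even sales = FC ÷ CM ratio = $1,148,000 × $303.05 / $155.38 = $2,239,036.

$2,239,036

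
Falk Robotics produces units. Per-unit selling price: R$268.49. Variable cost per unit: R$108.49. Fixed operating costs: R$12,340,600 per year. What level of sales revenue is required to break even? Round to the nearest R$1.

R$20,708,298

Contribution margin per unit = R$268.49 − R$108.49 = R$160.00, a CM ratio of R$160.00 ÷ R$268.49 = 0.5959.
Break-even sales = FC ÷ CM ratio = R$12,340,600 × R$268.49 / R$160.00 = R$20,708,298.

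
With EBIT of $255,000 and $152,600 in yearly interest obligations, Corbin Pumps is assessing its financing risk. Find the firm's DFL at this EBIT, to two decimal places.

2.49

Annual interest charges come to $152,600.00.
Degree of financial leverage = EBIT / (EBIT − interest) = $255,000 / $102,400.00 = 2.4902.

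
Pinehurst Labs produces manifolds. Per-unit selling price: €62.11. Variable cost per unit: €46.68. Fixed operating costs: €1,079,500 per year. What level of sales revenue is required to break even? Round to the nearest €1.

Contribution margin per unit = €62.11 − €46.68 = €15.43, a CM ratio of €15.43 ÷ €62.11 = 0.2484.
Break-even sales = FC ÷ CM ratio = €1,079,500 × €62.11 / €15.43 = €4,345,285.

€4,345,285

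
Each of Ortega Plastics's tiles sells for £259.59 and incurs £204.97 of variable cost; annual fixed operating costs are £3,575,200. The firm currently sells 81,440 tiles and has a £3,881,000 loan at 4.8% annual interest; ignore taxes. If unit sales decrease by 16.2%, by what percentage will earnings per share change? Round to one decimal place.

-104.9%

Total contribution margin = 81,440 × £54.62 = £4,448,252.80.
EBIT = £4,448,252.80 − £3,575,200 = £873,052.80.
After interest of £186,288.00, pre-tax earnings = £686,764.80.
DCL = total CM / (EBIT − I) = £4,448,252.80 / £686,764.80 = 6.4771.
%ΔEPS = DCL × %ΔSales = 6.4771 × -16.2% = -104.9%.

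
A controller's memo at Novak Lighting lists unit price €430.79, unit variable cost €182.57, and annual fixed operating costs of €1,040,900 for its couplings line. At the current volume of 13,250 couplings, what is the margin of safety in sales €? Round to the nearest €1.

Unit CM = price − variable cost = €430.79 − €182.57 = €248.22. Break-even units = €1,040,900 ÷ €248.22 = 4,193.46; break-even revenue = 4,193.46 × €430.79 = €1,806,499.52.
Actual sales revenue = 13,250 × €430.79 = €5,707,967.50.
Margin of safety = €5,707,967.50 − €1,806,499.52 = €3,901,468.

€3,901,468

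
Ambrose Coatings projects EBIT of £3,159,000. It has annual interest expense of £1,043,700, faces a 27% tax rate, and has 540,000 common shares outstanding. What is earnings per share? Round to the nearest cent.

Pre-tax income = £3,159,000 − £1,043,700.00 = £2,115,300.00.
After tax at 27%: net income = £2,115,300.00 × 0.73 = £1,544,169.00.
Per share: £1,544,169.00 / 540,000 shares = £2.86.

£2.86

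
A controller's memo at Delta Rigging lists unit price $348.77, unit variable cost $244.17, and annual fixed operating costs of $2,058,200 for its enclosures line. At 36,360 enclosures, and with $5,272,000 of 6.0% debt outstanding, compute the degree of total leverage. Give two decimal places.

At 36,360 units, contribution = 36,360 × $104.60 = $3,803,256.00.
EBIT = $3,803,256.00 − $2,058,200 = $1,745,056.00. Interest = $316,320.00.
DOL = $3,803,256.00 ÷ $1,745,056.00 = 2.1794; DFL = $1,745,056.00 ÷ $1,428,736.00 = 1.2214.
Combined leverage = 2.1794 × 1.2214 = 2.6619.

2.66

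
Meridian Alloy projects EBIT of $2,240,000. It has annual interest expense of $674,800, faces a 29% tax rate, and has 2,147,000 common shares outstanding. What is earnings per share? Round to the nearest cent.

Interest = $674,800.00, so EBT = $2,240,000 − $674,800.00 = $1,565,200.00.
After tax at 29%: net income = $1,565,200.00 × 0.71 = $1,111,292.00.
EPS = $1,111,292.00 ÷ 2,147,000 = $0.52.

$0.52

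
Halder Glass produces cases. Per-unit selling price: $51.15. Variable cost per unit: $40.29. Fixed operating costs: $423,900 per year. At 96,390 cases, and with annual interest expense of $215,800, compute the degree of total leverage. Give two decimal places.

Total contribution margin = 96,390 × $10.86 = $1,046,795.40.
EBIT = $1,046,795.40 − $423,900 = $622,895.40. Interest = $215,800.00, so EBIT − I = $407,095.40.
DCL = contribution ÷ (EBIT − I) = $1,046,795.40 ÷ $407,095.40 = 2.5714.

2.57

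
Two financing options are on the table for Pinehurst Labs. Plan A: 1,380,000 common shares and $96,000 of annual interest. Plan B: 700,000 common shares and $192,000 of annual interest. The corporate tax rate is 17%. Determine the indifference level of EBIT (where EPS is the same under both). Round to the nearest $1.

At indifference, (EBIT − 96,000)(1 − t)/1,380,000 = (EBIT − 192,000)(1 − t)/700,000.
The (1 − t) factor cancels: (EBIT − 96,000) × 700,000 = (EBIT − 192,000) × 1,380,000.
EBIT × (1,380,000 − 700,000) = 192,000 × 1,380,000 − 96,000 × 700,000 = 197,760,000,000, so EBIT = 197,760,000,000 ÷ 680,000 = 290,823.53.

$290,824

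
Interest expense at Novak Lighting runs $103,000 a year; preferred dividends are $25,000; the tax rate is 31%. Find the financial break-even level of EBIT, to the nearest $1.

$139,232

Grossing the preferred dividend up to pre-tax terms: $25,000 / (1 − 0.31) = $36,231.88.
EPS = 0 when EBIT covers interest plus the pre-tax preferred burden: $103,000 + $36,231.88 = $139,231.88.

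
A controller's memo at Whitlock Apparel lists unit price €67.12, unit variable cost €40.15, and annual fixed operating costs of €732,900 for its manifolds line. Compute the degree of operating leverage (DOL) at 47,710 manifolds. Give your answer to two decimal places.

At 47,710 units, contribution = 47,710 × €26.97 = €1,286,738.70.
EBIT = €1,286,738.70 − €732,900 = €553,838.70.
Degree of operating leverage = €1,286,738.70 / €553,838.70 = 2.3233.

2.32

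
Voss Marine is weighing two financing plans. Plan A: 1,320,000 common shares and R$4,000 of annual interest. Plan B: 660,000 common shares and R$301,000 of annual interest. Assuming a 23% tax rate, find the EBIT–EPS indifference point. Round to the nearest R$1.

R$598,000

At indifference, (EBIT − 4,000)(1 − t)/1,320,000 = (EBIT − 301,000)(1 − t)/660,000.
The (1 − t) factor cancels: (EBIT − 4,000) × 660,000 = (EBIT − 301,000) × 1,320,000.
Solving, EBIT = (301,000·1,320,000 − 4,000·660,000) / (1,320,000 − 660,000) = 394,680,000,000 / 660,000 = 598,000.00.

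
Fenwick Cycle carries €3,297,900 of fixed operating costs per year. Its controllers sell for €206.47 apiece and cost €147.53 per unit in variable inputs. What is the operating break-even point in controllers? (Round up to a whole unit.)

Unit CM = price − variable cost = €206.47 − €147.53 = €58.94.
Break-even Q = €3,297,900 / €58.94 = 55,953.51 → 55,954 controllers.

55,954 controllers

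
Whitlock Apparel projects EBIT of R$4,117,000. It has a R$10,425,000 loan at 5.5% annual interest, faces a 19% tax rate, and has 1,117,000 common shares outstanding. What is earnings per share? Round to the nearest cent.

R$2.57

Interest = R$573,375.00, so EBT = R$4,117,000 − R$573,375.00 = R$3,543,625.00.
After tax at 19%: net income = R$3,543,625.00 × 0.81 = R$2,870,336.25.
EPS = R$2,870,336.25 ÷ 1,117,000 = R$2.57.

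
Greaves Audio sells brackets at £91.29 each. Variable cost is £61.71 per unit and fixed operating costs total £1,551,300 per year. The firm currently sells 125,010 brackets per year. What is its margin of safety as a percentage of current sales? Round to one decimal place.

58.0%

Unit CM = price − variable cost = £91.29 − £61.71 = £29.58. Break-even units = £1,551,300 ÷ £29.58 = 52,444.22; break-even revenue = 52,444.22 × £91.29 = £4,787,632.76.
Current sales = 125,010 × £91.29 = £11,412,162.90.
Margin of safety = (£11,412,162.90 − £4,787,632.76) ÷ £11,412,162.90 = 58.0%.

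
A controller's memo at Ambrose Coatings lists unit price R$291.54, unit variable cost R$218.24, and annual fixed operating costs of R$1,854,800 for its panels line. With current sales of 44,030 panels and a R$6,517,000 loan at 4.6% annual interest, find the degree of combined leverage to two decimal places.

3.01

Total contribution margin = 44,030 × R$73.30 = R$3,227,399.00.
Operating income = contribution − fixed costs = R$3,227,399.00 − R$1,854,800 = R$1,372,599.00. Interest = R$299,782.00, so EBIT − I = R$1,072,817.00.
DCL = contribution ÷ (EBIT − I) = R$3,227,399.00 ÷ R$1,072,817.00 = 3.0083.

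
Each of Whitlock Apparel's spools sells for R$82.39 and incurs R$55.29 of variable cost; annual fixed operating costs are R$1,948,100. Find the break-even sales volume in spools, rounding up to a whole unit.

71,886 spools

Unit CM = price − variable cost = R$82.39 − R$55.29 = R$27.10.
Break-even Q = R$1,948,100 / R$27.10 = 71,885.61 → 71,886 spools.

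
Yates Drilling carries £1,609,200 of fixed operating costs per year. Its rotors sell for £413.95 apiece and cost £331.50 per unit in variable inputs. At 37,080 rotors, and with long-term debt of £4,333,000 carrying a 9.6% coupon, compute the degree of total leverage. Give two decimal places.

Total contribution margin = 37,080 × £82.45 = £3,057,246.00.
Subtracting fixed costs: EBIT = £3,057,246.00 − £1,609,200 = £1,448,046.00. Interest = £415,968.00, so EBIT − I = £1,032,078.00.
DCL = contribution ÷ (EBIT − I) = £3,057,246.00 ÷ £1,032,078.00 = 2.9622.

2.96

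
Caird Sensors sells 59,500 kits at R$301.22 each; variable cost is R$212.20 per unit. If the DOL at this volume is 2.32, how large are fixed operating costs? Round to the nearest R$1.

Total contribution margin = 59,500 × R$89.02 = R$5,296,690.00.
Since DOL = CM ÷ EBIT, EBIT = R$5,296,690.00 ÷ 2.32 = R$2,283,056.03.
And FC = contribution − EBIT = R$5,296,690.00 − R$2,283,056.03 = R$3,013,634.

R$3,013,634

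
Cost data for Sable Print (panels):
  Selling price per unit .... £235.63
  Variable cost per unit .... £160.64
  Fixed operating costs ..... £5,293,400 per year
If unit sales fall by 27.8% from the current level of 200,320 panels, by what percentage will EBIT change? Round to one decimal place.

Total contribution margin = 200,320 × £74.99 = £15,021,996.80.
EBIT = £15,021,996.80 − £5,293,400 = £9,728,596.80.
So DOL = total CM / EBIT = £15,021,996.80 / £9,728,596.80 = 1.5441.
Operating income changes by 1.5441 × -27.8% = -42.9%.

-42.9%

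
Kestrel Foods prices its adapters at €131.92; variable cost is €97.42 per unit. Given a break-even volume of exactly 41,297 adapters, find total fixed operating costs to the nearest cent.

€1,424,746.50

Contribution margin per unit = €131.92 − €97.42 = €34.50.
Since BE = FC / CM, FC = 41,297 × €34.50 = €1,424,746.50.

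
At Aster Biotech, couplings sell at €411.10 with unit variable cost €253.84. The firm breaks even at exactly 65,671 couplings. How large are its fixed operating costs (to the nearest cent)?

Each unit contributes €411.10 − €253.84 = €157.26.
Since BE = FC / CM, FC = 65,671 × €157.26 = €10,327,421.46.

€10,327,421.46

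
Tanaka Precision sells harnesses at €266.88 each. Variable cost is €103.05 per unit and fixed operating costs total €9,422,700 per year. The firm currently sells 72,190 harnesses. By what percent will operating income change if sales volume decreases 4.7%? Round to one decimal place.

-23.1%

At 72,190 units, contribution = 72,190 × €163.83 = €11,826,887.70.
EBIT = €11,826,887.70 − €9,422,700 = €2,404,187.70.
DOL = contribution ÷ EBIT = €11,826,887.70 ÷ €2,404,187.70 = 4.9193.
Operating income changes by 4.9193 × -4.7% = -23.1%.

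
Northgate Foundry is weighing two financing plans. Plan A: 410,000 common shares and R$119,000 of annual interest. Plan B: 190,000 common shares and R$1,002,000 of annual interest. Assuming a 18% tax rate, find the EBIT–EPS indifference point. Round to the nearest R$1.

Set EPS_A = EPS_B: (EBIT − R$119,000)(1 − 0.18) ÷ 410,000 = (EBIT − R$1,002,000)(1 − 0.18) ÷ 190,000.
Cancelling (1 − t) and cross-multiplying: 190,000·(EBIT − 119,000) = 410,000·(EBIT − 1,002,000).
Solving, EBIT = (1,002,000·410,000 − 119,000·190,000) / (410,000 − 190,000) = 388,210,000,000 / 220,000 = 1,764,590.91.

R$1,764,591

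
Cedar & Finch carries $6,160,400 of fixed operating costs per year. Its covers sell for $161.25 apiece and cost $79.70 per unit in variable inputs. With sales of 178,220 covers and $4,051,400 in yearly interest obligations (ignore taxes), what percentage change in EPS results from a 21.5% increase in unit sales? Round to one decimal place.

+72.3%

At 178,220 units, contribution = 178,220 × $81.55 = $14,533,841.00.
EBIT = $14,533,841.00 − $6,160,400 = $8,373,441.00.
Interest = $4,051,400.00, so EBIT − I = $4,322,041.00.
DCL = total CM / (EBIT − I) = $14,533,841.00 / $4,322,041.00 = 3.3627.
EPS therefore changes by 3.3627 × (+21.5%) = +72.3%.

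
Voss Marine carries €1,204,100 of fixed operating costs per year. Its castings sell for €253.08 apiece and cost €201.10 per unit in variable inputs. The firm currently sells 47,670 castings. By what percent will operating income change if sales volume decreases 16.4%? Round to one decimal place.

Total contribution margin = 47,670 × €51.98 = €2,477,886.60.
Subtracting fixed costs: EBIT = €2,477,886.60 − €1,204,100 = €1,273,786.60.
DOL = contribution ÷ EBIT = €2,477,886.60 ÷ €1,273,786.60 = 1.9453.
%ΔEBIT = DOL × %ΔSales = 1.9453 × -16.4% = -31.9%.

-31.9%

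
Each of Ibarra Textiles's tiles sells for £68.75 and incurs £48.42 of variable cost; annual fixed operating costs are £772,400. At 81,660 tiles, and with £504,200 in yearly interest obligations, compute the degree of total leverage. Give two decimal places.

Total contribution margin = 81,660 × £20.33 = £1,660,147.80.
Subtracting fixed costs: EBIT = £1,660,147.80 − £772,400 = £887,747.80. Interest = £504,200.00, so EBIT − I = £383,547.80.
DCL = contribution ÷ (EBIT − I) = £1,660,147.80 ÷ £383,547.80 = 4.3284.

4.33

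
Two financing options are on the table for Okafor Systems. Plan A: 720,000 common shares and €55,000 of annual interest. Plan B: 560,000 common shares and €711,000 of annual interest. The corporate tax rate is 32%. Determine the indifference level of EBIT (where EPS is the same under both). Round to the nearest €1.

At indifference, (EBIT − 55,000)(1 − t)/720,000 = (EBIT − 711,000)(1 − t)/560,000.
Cancelling (1 − t) and cross-multiplying: 560,000·(EBIT − 55,000) = 720,000·(EBIT − 711,000).
EBIT × (720,000 − 560,000) = 711,000 × 720,000 − 55,000 × 560,000 = 481,120,000,000, so EBIT = 481,120,000,000 ÷ 160,000 = 3,007,000.00.

€3,007,000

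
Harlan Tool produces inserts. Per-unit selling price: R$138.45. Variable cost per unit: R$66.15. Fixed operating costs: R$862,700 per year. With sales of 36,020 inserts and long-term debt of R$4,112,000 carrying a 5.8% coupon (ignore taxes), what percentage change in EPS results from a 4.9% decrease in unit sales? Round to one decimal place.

Total contribution margin = 36,020 × R$72.30 = R$2,604,246.00.
Operating income = contribution − fixed costs = R$2,604,246.00 − R$862,700 = R$1,741,546.00.
After interest of R$238,496.00, pre-tax earnings = R$1,503,050.00.
Degree of combined leverage = contribution ÷ (EBIT − I) = R$2,604,246.00 ÷ R$1,503,050.00 = 1.7326.
%ΔEPS = DCL × %ΔSales = 1.7326 × -4.9% = -8.5%.

-8.5%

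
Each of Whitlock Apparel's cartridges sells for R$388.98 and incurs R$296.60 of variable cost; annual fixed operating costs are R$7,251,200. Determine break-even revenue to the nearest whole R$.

R$30,532,277

Contribution margin per unit = R$388.98 − R$296.60 = R$92.38, a CM ratio of R$92.38 ÷ R$388.98 = 0.2375.
Break-even revenue = fixed costs × price ÷ CM = R$7,251,200 × R$388.98 ÷ R$92.38 = R$30,532,277.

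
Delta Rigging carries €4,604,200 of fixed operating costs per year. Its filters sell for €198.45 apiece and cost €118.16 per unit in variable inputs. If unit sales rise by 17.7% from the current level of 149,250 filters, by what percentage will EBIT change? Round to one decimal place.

+28.7%

Contribution at this volume is 149,250 × €80.29 = €11,983,282.50.
Operating income = contribution − fixed costs = €11,983,282.50 − €4,604,200 = €7,379,082.50.
So DOL = total CM / EBIT = €11,983,282.50 / €7,379,082.50 = 1.6240.
Operating income changes by 1.6240 × +17.7% = +28.7%.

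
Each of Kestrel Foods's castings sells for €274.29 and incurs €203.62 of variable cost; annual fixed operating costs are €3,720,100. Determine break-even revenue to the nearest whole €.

€14,438,747

Contribution margin per unit = €274.29 − €203.62 = €70.67, a CM ratio of €70.67 ÷ €274.29 = 0.2576.
Break-even revenue = fixed costs × price ÷ CM = €3,720,100 × €274.29 ÷ €70.67 = €14,438,747.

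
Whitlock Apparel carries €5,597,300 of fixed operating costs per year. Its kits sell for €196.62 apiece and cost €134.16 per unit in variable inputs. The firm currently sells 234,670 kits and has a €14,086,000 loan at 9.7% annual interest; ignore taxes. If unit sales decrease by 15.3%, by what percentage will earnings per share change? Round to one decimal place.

-29.1%

Total contribution margin = 234,670 × €62.46 = €14,657,488.20.
Subtracting fixed costs: EBIT = €14,657,488.20 − €5,597,300 = €9,060,188.20.
Interest = €1,366,342.00, so EBIT − I = €7,693,846.20.
Degree of combined leverage = contribution ÷ (EBIT − I) = €14,657,488.20 ÷ €7,693,846.20 = 1.9051.
EPS therefore changes by 1.9051 × (-15.3%) = -29.1%.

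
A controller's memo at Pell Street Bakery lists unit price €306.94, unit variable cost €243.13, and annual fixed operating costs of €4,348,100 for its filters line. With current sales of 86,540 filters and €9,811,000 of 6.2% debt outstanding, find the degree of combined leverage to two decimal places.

At 86,540 units, contribution = 86,540 × €63.81 = €5,522,117.40.
Subtracting fixed costs: EBIT = €5,522,117.40 − €4,348,100 = €1,174,017.40. Interest = €608,282.00.
DOL = €5,522,117.40 ÷ €1,174,017.40 = 4.7036; DFL = €1,174,017.40 ÷ €565,735.40 = 2.0752.
DCL = DOL × DFL = 4.7036 × 2.0752 = 9.7609.

9.76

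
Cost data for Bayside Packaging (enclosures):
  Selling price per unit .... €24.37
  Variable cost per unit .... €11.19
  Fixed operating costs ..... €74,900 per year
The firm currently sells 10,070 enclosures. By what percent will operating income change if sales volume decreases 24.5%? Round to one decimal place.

-56.2%

Contribution at this volume is 10,070 × €13.18 = €132,722.60.
EBIT = €132,722.60 − €74,900 = €57,822.60.
Degree of operating leverage = €132,722.60 / €57,822.60 = 2.2953.
Operating income changes by 2.2953 × -24.5% = -56.2%.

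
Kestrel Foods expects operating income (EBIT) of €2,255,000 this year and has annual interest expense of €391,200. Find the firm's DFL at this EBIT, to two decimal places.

1.21

Interest = €391,200.00.
DFL = EBIT ÷ (EBIT − I) = €2,255,000 ÷ (€2,255,000 − €391,200.00) = €2,255,000 ÷ €1,863,800.00 = 1.2099.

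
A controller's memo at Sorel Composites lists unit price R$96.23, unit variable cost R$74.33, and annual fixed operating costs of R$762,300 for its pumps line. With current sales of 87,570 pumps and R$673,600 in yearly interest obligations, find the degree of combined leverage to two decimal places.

At 87,570 units, contribution = 87,570 × R$21.90 = R$1,917,783.00.
EBIT = R$1,917,783.00 − R$762,300 = R$1,155,483.00. Interest = R$673,600.00.
DOL = R$1,917,783.00 ÷ R$1,155,483.00 = 1.6597; DFL = R$1,155,483.00 ÷ R$481,883.00 = 2.3978.
Combined leverage = 1.6597 × 2.3978 = 3.9796.

3.98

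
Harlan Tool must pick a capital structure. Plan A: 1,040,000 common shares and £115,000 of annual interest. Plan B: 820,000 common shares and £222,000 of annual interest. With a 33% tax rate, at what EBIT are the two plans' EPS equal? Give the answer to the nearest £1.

£620,818

Set EPS_A = EPS_B: (EBIT − £115,000)(1 − 0.33) ÷ 1,040,000 = (EBIT − £222,000)(1 − 0.33) ÷ 820,000.
The (1 − t) factor cancels: (EBIT − 115,000) × 820,000 = (EBIT − 222,000) × 1,040,000.
EBIT × (1,040,000 − 820,000) = 222,000 × 1,040,000 − 115,000 × 820,000 = 136,580,000,000, so EBIT = 136,580,000,000 ÷ 220,000 = 620,818.18.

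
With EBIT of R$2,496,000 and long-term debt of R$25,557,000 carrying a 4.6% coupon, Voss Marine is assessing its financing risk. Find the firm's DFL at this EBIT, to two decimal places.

1.89

Interest = R$1,175,622.00.
Degree of financial leverage = EBIT / (EBIT − interest) = R$2,496,000 / R$1,320,378.00 = 1.8904.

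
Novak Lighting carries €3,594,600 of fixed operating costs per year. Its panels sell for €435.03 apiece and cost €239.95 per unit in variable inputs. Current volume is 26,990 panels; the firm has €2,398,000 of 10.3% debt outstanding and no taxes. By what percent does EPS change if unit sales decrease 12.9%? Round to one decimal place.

-47.7%

At 26,990 units, contribution = 26,990 × €195.08 = €5,265,209.20.
EBIT = €5,265,209.20 − €3,594,600 = €1,670,609.20.
Interest = €246,994.00, so EBIT − I = €1,423,615.20.
DCL = total CM / (EBIT − I) = €5,265,209.20 / €1,423,615.20 = 3.6985.
%ΔEPS = DCL × %ΔSales = 3.6985 × -12.9% = -47.7%.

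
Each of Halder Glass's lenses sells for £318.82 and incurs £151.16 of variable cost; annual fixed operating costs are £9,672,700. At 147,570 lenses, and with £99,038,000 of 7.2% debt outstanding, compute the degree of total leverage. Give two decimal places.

3.12

At 147,570 units, contribution = 147,570 × £167.66 = £24,741,586.20.
EBIT = £24,741,586.20 − £9,672,700 = £15,068,886.20. Interest = £7,130,736.00, so EBIT − I = £7,938,150.20.
DCL = contribution ÷ (EBIT − I) = £24,741,586.20 ÷ £7,938,150.20 = 3.1168.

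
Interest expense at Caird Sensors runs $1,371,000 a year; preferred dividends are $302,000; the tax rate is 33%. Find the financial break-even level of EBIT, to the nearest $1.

Preferred dividends are paid after tax, so their pre-tax equivalent is $302,000 ÷ (1 − 0.33) = $450,746.27.
EPS = 0 when EBIT covers interest plus the pre-tax preferred burden: $1,371,000 + $450,746.27 = $1,821,746.27.

$1,821,746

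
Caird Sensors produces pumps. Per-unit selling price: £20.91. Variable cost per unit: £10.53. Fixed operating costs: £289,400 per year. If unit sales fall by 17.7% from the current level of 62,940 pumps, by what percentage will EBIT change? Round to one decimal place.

-31.8%

At 62,940 units, contribution = 62,940 × £10.38 = £653,317.20.
EBIT = £653,317.20 − £289,400 = £363,917.20.
Degree of operating leverage = £653,317.20 / £363,917.20 = 1.7952.
So EBIT moves 1.7952 × (-17.7%) = -31.8%.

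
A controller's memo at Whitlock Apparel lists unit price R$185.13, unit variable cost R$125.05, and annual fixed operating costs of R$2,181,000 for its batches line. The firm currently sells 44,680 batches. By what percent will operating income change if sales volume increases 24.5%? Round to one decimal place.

+130.7%

Contribution at this volume is 44,680 × R$60.08 = R$2,684,374.40.
Operating income = contribution − fixed costs = R$2,684,374.40 − R$2,181,000 = R$503,374.40.
So DOL = total CM / EBIT = R$2,684,374.40 / R$503,374.40 = 5.3328.
So EBIT moves 5.3328 × (+24.5%) = +130.7%.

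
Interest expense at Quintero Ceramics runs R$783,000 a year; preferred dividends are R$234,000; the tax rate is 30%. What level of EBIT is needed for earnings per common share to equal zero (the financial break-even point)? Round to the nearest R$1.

Preferred dividends are paid after tax, so their pre-tax equivalent is R$234,000 ÷ (1 − 0.30) = R$334,285.71.
Financial break-even EBIT = interest + D_p ÷ (1 − t) = R$783,000 + R$334,285.71 = R$1,117,285.71.

R$1,117,286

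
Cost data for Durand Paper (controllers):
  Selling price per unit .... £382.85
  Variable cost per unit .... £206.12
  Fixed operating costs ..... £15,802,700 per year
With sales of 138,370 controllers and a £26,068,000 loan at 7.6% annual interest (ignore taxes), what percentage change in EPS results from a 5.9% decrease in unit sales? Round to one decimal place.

-21.6%

Total contribution margin = 138,370 × £176.73 = £24,454,130.10.
Subtracting fixed costs: EBIT = £24,454,130.10 − £15,802,700 = £8,651,430.10.
Interest = £1,981,168.00, so EBIT − I = £6,670,262.10.
Degree of combined leverage = contribution ÷ (EBIT − I) = £24,454,130.10 ÷ £6,670,262.10 = 3.6661.
%ΔEPS = DCL × %ΔSales = 3.6661 × -5.9% = -21.6%.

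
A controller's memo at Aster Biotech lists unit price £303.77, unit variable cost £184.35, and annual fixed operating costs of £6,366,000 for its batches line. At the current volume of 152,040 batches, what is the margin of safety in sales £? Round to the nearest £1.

£29,991,925

Each unit contributes £303.77 − £184.35 = £119.42. Break-even units = £6,366,000 ÷ £119.42 = 53,307.65; break-even revenue = 53,307.65 × £303.77 = £16,193,265.95.
Current sales = 152,040 × £303.77 = £46,185,190.80.
Margin of safety = £46,185,190.80 − £16,193,265.95 = £29,991,925.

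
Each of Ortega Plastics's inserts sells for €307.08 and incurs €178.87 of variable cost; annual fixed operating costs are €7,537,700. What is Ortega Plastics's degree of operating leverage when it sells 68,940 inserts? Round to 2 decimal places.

6.79

Total contribution margin = 68,940 × €128.21 = €8,838,797.40.
Subtracting fixed costs: EBIT = €8,838,797.40 − €7,537,700 = €1,301,097.40.
So DOL = total CM / EBIT = €8,838,797.40 / €1,301,097.40 = 6.7933.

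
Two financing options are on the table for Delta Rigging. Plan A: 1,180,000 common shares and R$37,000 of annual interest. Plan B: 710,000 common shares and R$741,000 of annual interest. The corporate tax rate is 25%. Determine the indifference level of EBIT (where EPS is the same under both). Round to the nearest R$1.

R$1,804,489

At indifference, (EBIT − 37,000)(1 − t)/1,180,000 = (EBIT − 741,000)(1 − t)/710,000.
The (1 − t) factor cancels: (EBIT − 37,000) × 710,000 = (EBIT − 741,000) × 1,180,000.
Solving, EBIT = (741,000·1,180,000 − 37,000·710,000) / (1,180,000 − 710,000) = 848,110,000,000 / 470,000 = 1,804,489.36.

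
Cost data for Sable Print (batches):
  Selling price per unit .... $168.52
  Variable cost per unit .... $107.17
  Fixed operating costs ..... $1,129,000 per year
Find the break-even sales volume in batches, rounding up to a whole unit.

Unit CM = price − variable cost = $168.52 − $107.17 = $61.35.
Break-even Q = $1,129,000 / $61.35 = 18,402.61 → 18,403 batches.

18,403 batches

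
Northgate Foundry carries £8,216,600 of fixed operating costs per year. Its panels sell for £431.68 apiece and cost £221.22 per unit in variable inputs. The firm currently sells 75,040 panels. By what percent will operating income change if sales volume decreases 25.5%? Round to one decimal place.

-53.2%

Total contribution margin = 75,040 × £210.46 = £15,792,918.40.
Subtracting fixed costs: EBIT = £15,792,918.40 − £8,216,600 = £7,576,318.40.
Degree of operating leverage = £15,792,918.40 / £7,576,318.40 = 2.0845.
So EBIT moves 2.0845 × (-25.5%) = -53.2%.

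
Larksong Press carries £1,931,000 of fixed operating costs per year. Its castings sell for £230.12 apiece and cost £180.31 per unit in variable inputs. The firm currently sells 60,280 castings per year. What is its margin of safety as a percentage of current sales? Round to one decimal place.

35.7%

Unit CM = price − variable cost = £230.12 − £180.31 = £49.81. Break-even units = £1,931,000 ÷ £49.81 = 38,767.32; break-even revenue = 38,767.32 × £230.12 = £8,921,134.71.
Actual sales revenue = 60,280 × £230.12 = £13,871,633.60.
Margin of safety = (£13,871,633.60 − £8,921,134.71) ÷ £13,871,633.60 = 35.7%.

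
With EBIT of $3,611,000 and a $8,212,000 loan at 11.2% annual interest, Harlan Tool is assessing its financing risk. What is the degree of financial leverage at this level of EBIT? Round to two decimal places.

Annual interest charges come to $919,744.00.
Degree of financial leverage = EBIT / (EBIT − interest) = $3,611,000 / $2,691,256.00 = 1.3418.

1.34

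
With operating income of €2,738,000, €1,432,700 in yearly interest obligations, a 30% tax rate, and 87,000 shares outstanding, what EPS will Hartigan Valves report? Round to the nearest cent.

Pre-tax income = €2,738,000 − €1,432,700.00 = €1,305,300.00.
Net income = €1,305,300.00 × (1 − 0.30) = €913,710.00.
EPS = €913,710.00 ÷ 87,000 = €10.50.

€10.50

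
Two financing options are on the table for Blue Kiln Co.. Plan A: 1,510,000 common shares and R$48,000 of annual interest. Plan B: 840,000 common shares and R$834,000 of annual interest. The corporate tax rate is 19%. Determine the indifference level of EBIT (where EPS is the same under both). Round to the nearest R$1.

R$1,819,433

At indifference, (EBIT − 48,000)(1 − t)/1,510,000 = (EBIT − 834,000)(1 − t)/840,000.
Cancelling (1 − t) and cross-multiplying: 840,000·(EBIT − 48,000) = 1,510,000·(EBIT − 834,000).
EBIT × (1,510,000 − 840,000) = 834,000 × 1,510,000 − 48,000 × 840,000 = 1,219,020,000,000, so EBIT = 1,219,020,000,000 ÷ 670,000 = 1,819,432.84.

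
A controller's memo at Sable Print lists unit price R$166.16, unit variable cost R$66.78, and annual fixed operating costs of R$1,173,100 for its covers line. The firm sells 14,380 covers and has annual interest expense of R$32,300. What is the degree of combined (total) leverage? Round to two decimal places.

Total contribution margin = 14,380 × R$99.38 = R$1,429,084.40.
Operating income = contribution − fixed costs = R$1,429,084.40 − R$1,173,100 = R$255,984.40. Interest = R$32,300.00.
DOL = R$1,429,084.40 ÷ R$255,984.40 = 5.5827; DFL = R$255,984.40 ÷ R$223,684.40 = 1.1444.
DCL = DOL × DFL = 5.5827 × 1.1444 = 6.3888.

6.39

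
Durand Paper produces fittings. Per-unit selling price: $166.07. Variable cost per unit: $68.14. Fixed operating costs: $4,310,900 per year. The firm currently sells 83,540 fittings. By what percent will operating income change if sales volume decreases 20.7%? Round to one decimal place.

-43.8%

At 83,540 units, contribution = 83,540 × $97.93 = $8,181,072.20.
Subtracting fixed costs: EBIT = $8,181,072.20 − $4,310,900 = $3,870,172.20.
DOL = contribution ÷ EBIT = $8,181,072.20 ÷ $3,870,172.20 = 2.1139.
So EBIT moves 2.1139 × (-20.7%) = -43.8%.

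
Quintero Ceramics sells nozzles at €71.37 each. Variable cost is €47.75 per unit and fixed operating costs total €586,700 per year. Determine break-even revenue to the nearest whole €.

€1,772,768

Contribution margin per unit = €71.37 − €47.75 = €23.62, a CM ratio of €23.62 ÷ €71.37 = 0.3310.
Break-even sales = FC ÷ CM ratio = €586,700 × €71.37 / €23.62 = €1,772,768.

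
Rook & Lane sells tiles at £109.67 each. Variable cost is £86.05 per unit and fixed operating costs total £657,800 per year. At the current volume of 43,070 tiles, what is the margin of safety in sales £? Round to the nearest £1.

£1,669,256

Contribution margin per unit = £109.67 − £86.05 = £23.62. Break-even units = £657,800 ÷ £23.62 = 27,849.28; break-even revenue = 27,849.28 × £109.67 = £3,054,230.57.
Current sales = 43,070 × £109.67 = £4,723,486.90.
Margin of safety = £4,723,486.90 − £3,054,230.57 = £1,669,256.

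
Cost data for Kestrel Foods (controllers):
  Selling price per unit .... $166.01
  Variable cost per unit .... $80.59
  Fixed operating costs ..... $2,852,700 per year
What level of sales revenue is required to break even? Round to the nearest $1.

$5,544,097

CM per unit = $166.01 − $80.59 = $85.42; CM ratio = $85.42 / $166.01 = 0.5145.
Break-even sales = FC ÷ CM ratio = $2,852,700 × $166.01 / $85.42 = $5,544,097.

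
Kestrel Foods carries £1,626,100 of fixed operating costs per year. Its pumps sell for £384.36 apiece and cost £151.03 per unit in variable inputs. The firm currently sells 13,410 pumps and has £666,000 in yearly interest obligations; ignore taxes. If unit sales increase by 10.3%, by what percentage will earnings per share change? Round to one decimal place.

+38.5%

Total contribution margin = 13,410 × £233.33 = £3,128,955.30.
EBIT = £3,128,955.30 − £1,626,100 = £1,502,855.30.
Interest = £666,000.00, so EBIT − I = £836,855.30.
DCL = total CM / (EBIT − I) = £3,128,955.30 / £836,855.30 = 3.7389.
%ΔEPS = DCL × %ΔSales = 3.7389 × +10.3% = +38.5%.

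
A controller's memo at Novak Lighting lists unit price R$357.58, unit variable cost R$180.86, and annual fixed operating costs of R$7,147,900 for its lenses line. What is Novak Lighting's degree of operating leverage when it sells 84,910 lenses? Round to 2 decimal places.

Total contribution margin = 84,910 × R$176.72 = R$15,005,295.20.
EBIT = R$15,005,295.20 − R$7,147,900 = R$7,857,395.20.
Degree of operating leverage = R$15,005,295.20 / R$7,857,395.20 = 1.9097.

1.91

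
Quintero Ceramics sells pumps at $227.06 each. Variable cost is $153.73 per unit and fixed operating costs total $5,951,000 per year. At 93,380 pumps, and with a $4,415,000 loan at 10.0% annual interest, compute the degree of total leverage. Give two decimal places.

At 93,380 units, contribution = 93,380 × $73.33 = $6,847,555.40.
Operating income = contribution − fixed costs = $6,847,555.40 − $5,951,000 = $896,555.40. Interest = $441,500.00.
DOL = $6,847,555.40 ÷ $896,555.40 = 7.6376; DFL = $896,555.40 ÷ $455,055.40 = 1.9702.
DCL = DOL × DFL = 7.6376 × 1.9702 = 15.0476.

15.05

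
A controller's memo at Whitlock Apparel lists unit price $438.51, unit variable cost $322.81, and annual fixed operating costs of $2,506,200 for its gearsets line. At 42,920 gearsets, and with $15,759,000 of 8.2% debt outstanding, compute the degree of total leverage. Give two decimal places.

Contribution at this volume is 42,920 × $115.70 = $4,965,844.00.
Operating income = contribution − fixed costs = $4,965,844.00 − $2,506,200 = $2,459,644.00. Interest = $1,292,238.00, so EBIT − I = $1,167,406.00.
Degree of total leverage = total CM / (EBIT − interest) = $4,965,844.00 / $1,167,406.00 = 4.2537.

4.25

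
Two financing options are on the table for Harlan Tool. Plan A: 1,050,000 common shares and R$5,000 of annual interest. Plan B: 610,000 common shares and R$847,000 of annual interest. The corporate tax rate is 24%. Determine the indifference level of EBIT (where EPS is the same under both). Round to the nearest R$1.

R$2,014,318

At indifference, (EBIT − 5,000)(1 − t)/1,050,000 = (EBIT − 847,000)(1 − t)/610,000.
Cancelling (1 − t) and cross-multiplying: 610,000·(EBIT − 5,000) = 1,050,000·(EBIT − 847,000).
Solving, EBIT = (847,000·1,050,000 − 5,000·610,000) / (1,050,000 − 610,000) = 886,300,000,000 / 440,000 = 2,014,318.18.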